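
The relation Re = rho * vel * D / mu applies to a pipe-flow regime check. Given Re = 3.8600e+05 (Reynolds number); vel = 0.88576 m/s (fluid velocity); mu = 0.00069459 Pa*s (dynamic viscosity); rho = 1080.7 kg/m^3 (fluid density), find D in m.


D = Re * mu / (rho * vel)
D = 3.8600e+05 * 0.00069459 / (1080.7 * 0.88576)
D = 0.28009 m


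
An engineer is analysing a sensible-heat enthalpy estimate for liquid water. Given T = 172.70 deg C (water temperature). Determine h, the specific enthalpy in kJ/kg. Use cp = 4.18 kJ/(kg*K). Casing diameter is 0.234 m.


h = cp * T
h = 4.18 * 172.70
h = 721.89 kJ/kg


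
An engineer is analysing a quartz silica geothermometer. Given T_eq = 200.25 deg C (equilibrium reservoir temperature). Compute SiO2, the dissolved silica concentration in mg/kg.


SiO2 = 10^(5.19 - 1309/(T_eq + 273.15))
SiO2 = 10^(5.19 - 1309/(200.25 + 273.15))
SiO2 = 266.01 mg/kg


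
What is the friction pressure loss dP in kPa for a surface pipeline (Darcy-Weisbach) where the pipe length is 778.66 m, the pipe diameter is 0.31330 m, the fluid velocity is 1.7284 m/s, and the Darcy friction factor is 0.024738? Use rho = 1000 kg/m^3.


dP = f * (L/D) * (rho*vel^2/2) / 1000
dP = 0.024738 * (778.66/0.31330) * (1000*1.7284^2/2) / 1000
dP = 91.835 kPa


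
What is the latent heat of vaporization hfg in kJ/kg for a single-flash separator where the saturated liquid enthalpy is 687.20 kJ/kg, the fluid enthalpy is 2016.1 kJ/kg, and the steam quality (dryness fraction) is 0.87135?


hfg = (h - hf) / x
hfg = (2016.1 - 687.20) / 0.87135
hfg = 1525.1 kJ/kg


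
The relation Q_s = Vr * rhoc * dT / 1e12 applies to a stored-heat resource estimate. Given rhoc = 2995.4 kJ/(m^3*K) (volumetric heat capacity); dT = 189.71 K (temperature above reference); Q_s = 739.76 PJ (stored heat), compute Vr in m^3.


Vr = Q_s * 1e12 / (rhoc * dT)
Vr = 739.76 * 1e12 / (2995.4 * 189.71)
Vr = 1.3018e+09 m^3


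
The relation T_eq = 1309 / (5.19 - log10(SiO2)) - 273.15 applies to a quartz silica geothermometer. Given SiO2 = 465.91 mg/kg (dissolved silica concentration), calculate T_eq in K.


T_eq = 1309 / (5.19 - log10(SiO2)) - 273.15
T_eq = 1309 / (5.19 - log10(465.91)) - 273.15
T_eq = 245.9447 deg C
Convert to K: 245.9447 + 273.15 = 519.09 K
T_eq = 519.09 K


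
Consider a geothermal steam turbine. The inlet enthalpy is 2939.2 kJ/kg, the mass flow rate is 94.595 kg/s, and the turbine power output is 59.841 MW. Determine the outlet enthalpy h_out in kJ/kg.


h_out = h_in - P * 1000 / mdot
h_out = 2939.2 - 59.841 * 1000 / 94.595
h_out = 2306.6 kJ/kg


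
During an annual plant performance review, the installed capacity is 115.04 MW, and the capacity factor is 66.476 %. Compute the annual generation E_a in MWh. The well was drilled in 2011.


E_a = CF / 100 * cap * 8760
E_a = 66.476 / 100 * 115.04 * 8760
E_a = 6.6991e+05 MWh


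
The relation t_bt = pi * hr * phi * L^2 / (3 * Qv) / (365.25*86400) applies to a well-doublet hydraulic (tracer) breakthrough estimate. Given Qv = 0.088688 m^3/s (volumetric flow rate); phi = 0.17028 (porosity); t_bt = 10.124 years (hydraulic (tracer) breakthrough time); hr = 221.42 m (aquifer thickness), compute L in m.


L = sqrt(t_bt*365.25*86400*3*Qv / (pi*hr*phi))
L = sqrt(10.124*365.25*86400*3*0.088688 / (pi*221.42*0.17028))
L = 847.14 m


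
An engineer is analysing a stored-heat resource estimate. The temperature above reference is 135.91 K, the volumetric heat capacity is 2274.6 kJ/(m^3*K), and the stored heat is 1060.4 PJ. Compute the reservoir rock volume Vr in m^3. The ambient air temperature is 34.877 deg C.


Vr = Q_s * 1e12 / (rhoc * dT)
Vr = 1060.4 * 1e12 / (2274.6 * 135.91)
Vr = 3.4302e+09 m^3


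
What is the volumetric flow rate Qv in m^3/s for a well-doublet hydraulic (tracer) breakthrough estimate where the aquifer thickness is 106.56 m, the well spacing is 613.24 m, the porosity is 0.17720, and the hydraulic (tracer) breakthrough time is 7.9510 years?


Qv = pi*hr*phi*L^2 / (3*t_bt*365.25*86400)
Qv = pi*106.56*0.17720*613.24^2 / (3*7.9510*365.25*86400)
Qv = 0.029636 m^3/s


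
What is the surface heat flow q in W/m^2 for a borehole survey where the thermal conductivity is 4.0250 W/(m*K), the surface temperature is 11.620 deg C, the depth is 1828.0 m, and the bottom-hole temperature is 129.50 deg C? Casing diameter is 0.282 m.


Step 1: grad = (T_d - T_surf)/d * 1000 = (129.5 - 11.62)/1828.0 * 1000 = 64.48578 deg C/km
Step 2: q = k * grad / 1000 = 4.025 * 64.48578 / 1000 = 0.25956 W/m^2
q = 0.25956 W/m^2


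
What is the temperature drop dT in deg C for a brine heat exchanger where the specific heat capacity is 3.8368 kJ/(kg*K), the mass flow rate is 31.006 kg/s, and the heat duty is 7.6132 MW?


dT = Q * 1000 / (mdot * cp)
dT = 7.6132 * 1000 / (31.006 * 3.8368)
dT = 63.99593 K
Convert (temperature difference, 1 K = 1 deg C): 63.99593 K = 63.99593 deg C
dT = 63.996 deg C


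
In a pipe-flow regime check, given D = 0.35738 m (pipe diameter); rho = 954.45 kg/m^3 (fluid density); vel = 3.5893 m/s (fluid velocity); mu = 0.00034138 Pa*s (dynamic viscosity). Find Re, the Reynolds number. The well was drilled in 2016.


Re = rho * vel * D / mu
Re = 954.45 * 3.5893 * 0.35738 / 0.00034138
Re = 3.5864e+06


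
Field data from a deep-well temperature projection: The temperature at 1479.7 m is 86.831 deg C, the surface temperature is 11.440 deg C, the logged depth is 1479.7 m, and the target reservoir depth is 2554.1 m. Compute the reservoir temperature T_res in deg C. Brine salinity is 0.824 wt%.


Step 1: grad = (T_d1 - T_surf)/d1 * 1000 = (86.831 - 11.44)/1479.7 * 1000 = 50.95019 deg C/km
Step 2: T_res = T_surf + grad*d2/1000 = 11.44 + 50.95019*2554.1/1000 = 141.57 deg C
T_res = 141.57 deg C


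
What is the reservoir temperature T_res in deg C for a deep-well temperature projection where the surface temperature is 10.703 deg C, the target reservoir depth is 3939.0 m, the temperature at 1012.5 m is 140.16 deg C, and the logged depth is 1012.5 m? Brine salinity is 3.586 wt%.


Step 1: grad = (T_d1 - T_surf)/d1 * 1000 = (140.16 - 10.703)/1012.5 * 1000 = 127.8588 deg C/km
Step 2: T_res = T_surf + grad*d2/1000 = 10.703 + 127.8588*3939.0/1000 = 514.34 deg C
T_res = 514.34 deg C


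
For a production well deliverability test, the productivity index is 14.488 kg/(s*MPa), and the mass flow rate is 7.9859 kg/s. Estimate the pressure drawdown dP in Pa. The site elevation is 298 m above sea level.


dP = mdot * 1000 / PI
dP = 7.9859 * 1000 / 14.488
dP = 551.2079 kPa
Convert: 551.2079 kPa * 1000.0 = 5.5121e+05 Pa
dP = 5.5121e+05 Pa


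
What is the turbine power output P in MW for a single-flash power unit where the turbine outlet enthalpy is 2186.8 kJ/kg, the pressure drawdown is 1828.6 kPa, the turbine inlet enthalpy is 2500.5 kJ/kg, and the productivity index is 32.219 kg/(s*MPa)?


Step 1: mdot = PI * dP / 1000 = 32.219 * 1828.6 / 1000 = 58.91566 kg/s
Step 2: P = mdot*(h_in - h_out)/1000 = 58.91566*(2500.5 - 2186.8)/1000 = 18.482 MW
P = 18.482 MW


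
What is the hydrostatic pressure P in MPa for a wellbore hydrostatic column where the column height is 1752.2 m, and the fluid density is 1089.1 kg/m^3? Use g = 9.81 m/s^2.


P = rho * g * h / 1e6
P = 1089.1 * 9.81 * 1752.2 / 1e6
P = 18.721 MPa


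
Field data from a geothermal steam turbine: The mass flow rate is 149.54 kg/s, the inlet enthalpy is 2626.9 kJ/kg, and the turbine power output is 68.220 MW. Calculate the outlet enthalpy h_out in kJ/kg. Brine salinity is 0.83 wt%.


h_out = h_in - P * 1000 / mdot
h_out = 2626.9 - 68.220 * 1000 / 149.54
h_out = 2170.7 kJ/kg


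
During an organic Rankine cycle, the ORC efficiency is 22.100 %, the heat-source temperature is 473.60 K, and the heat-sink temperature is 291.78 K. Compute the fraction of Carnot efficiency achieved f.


f = (eta_orc/100) / (1 - Tc/Th)
f = (22.100/100) / (1 - 291.78/473.60)
f = 0.57566


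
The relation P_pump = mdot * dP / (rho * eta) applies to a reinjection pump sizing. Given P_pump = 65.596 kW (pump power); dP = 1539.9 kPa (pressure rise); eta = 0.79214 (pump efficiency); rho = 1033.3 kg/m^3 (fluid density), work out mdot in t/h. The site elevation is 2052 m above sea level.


mdot = P_pump * rho * eta / dP
mdot = 65.596 * 1033.3 * 0.79214 / 1539.9
mdot = 34.86689 kg/s
Convert: 34.86689 kg/s * 3.6 = 125.52 t/h
mdot = 125.52 t/h


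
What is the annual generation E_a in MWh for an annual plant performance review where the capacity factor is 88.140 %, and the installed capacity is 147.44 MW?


E_a = CF / 100 * cap * 8760
E_a = 88.140 / 100 * 147.44 * 8760
E_a = 1.1384e+06 MWh


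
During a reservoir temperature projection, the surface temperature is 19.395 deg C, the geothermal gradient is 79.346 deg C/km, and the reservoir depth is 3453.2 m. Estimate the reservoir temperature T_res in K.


T_res = T_surf + grad * d / 1000
T_res = 19.395 + 79.346 * 3453.2 / 1000
T_res = 293.3926 deg C
Convert to K: 293.3926 + 273.15 = 566.54 K
T_res = 566.54 K


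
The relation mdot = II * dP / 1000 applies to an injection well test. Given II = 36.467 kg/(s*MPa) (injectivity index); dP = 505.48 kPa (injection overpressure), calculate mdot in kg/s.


mdot = II * dP / 1000
mdot = 36.467 * 505.48 / 1000
mdot = 18.433 kg/s


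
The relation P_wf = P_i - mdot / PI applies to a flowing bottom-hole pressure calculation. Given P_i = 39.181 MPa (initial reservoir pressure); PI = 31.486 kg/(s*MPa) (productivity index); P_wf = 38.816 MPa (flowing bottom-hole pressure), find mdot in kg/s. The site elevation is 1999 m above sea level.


mdot = (P_i - P_wf) * PI
mdot = (39.181 - 38.816) * 31.486
mdot = 11.492 kg/s


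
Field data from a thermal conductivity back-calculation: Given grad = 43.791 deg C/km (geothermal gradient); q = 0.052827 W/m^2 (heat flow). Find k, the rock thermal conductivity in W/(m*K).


k = q / (grad / 1000)
k = 0.052827 / (43.791 / 1000)
k = 1.2063 W/(m*K)


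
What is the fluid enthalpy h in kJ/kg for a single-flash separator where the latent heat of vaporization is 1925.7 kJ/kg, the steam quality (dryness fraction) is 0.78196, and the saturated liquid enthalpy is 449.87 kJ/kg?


h = hf + x * hfg
h = 449.87 + 0.78196 * 1925.7
h = 1955.7 kJ/kg


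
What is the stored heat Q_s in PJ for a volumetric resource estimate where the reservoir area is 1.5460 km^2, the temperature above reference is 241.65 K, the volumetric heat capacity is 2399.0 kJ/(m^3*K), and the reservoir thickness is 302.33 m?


Step 1: Vr = A*1e6*hr = 1.546*1e6*302.33 = 4.674022e+08 m^3
Step 2: Q_s = Vr*rhoc*dT/1e12 = 4.674022e+08*2399.0*241.65/1e12 = 270.96 PJ
Q_s = 270.96 PJ


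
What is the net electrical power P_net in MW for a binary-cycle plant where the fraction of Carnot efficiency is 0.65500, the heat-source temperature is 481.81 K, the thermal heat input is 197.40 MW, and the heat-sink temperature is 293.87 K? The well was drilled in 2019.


Step 1: eta = (1 - Tc/Th)*f = (1 - 293.87/481.81)*0.655 = 0.2554964
Step 2: P_net = eta * Q_in = 0.2554964 * 197.4 = 50.435 MW
P_net = 50.435 MW


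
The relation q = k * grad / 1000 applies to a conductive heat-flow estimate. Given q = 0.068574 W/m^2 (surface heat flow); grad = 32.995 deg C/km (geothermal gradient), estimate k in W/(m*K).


k = q * 1000 / grad
k = 0.068574 * 1000 / 32.995
k = 2.0783 W/(m*K)


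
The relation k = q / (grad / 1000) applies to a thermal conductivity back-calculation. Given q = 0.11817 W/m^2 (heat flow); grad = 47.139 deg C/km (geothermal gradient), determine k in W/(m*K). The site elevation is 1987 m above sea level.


k = q / (grad / 1000)
k = 0.11817 / (47.139 / 1000)
k = 2.5068 W/(m*K)


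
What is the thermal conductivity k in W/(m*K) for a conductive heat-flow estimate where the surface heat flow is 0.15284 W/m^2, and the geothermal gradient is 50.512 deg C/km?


k = q * 1000 / grad
k = 0.15284 * 1000 / 50.512
k = 3.0258 W/(m*K)


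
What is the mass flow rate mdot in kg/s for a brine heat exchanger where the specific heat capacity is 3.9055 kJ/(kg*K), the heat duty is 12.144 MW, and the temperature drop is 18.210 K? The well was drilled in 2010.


mdot = Q * 1000 / (cp * dT)
mdot = 12.144 * 1000 / (3.9055 * 18.210)
mdot = 170.76 kg/s


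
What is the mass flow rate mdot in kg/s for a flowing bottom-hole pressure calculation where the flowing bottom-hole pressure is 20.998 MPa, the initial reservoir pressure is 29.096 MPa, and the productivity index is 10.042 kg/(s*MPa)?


mdot = (P_i - P_wf) * PI
mdot = (29.096 - 20.998) * 10.042
mdot = 81.320 kg/s


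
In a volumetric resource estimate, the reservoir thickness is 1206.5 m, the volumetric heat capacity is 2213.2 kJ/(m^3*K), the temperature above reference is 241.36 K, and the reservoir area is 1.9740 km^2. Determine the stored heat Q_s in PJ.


Step 1: Vr = A*1e6*hr = 1.974*1e6*1206.5 = 2.381631e+09 m^3
Step 2: Q_s = Vr*rhoc*dT/1e12 = 2.381631e+09*2213.2*241.36/1e12 = 1272.2 PJ
Q_s = 1272.2 PJ


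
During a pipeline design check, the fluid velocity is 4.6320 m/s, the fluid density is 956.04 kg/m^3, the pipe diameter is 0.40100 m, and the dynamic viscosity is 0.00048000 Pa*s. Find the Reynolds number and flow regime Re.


Step 1: Re = rho*vel*D/mu = 956.04*4.632*0.401/0.00048 = 3.6995e+06
Step 2: Re = 3.6995e+06 > 4000, so flow is turbulent.
Re = 3.6995e+06 (turbulent)


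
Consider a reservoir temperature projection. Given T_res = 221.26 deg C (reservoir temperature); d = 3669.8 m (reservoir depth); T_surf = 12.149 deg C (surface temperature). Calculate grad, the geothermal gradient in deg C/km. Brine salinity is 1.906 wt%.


grad = (T_res - T_surf) / d * 1000
grad = (221.26 - 12.149) / 3669.8 * 1000
grad = 56.982 deg C/km


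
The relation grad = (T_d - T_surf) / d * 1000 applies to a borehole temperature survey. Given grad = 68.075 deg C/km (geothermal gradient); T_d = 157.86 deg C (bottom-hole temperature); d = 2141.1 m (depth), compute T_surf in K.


T_surf = T_d - grad * d / 1000
T_surf = 157.86 - 68.075 * 2141.1 / 1000
T_surf = 12.10462 deg C
Convert to K: 12.10462 + 273.15 = 285.25 K
T_surf = 285.25 K


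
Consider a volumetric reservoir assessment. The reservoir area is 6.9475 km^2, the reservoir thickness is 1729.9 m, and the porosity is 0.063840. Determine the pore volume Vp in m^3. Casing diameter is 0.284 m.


Vp = A * 1e6 * hr * phi
Vp = 6.9475 * 1e6 * 1729.9 * 0.063840
Vp = 7.6726e+08 m^3


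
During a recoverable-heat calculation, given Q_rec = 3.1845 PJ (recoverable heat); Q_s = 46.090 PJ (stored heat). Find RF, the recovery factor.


RF = Q_rec / Q_s
RF = 3.1845 / 46.090
RF = 0.069093


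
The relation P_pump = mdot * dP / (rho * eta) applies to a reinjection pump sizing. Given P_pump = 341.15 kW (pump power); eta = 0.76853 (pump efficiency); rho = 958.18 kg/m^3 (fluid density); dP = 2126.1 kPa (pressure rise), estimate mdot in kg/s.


mdot = P_pump * rho * eta / dP
mdot = 341.15 * 958.18 * 0.76853 / 2126.1
mdot = 118.16 kg/s


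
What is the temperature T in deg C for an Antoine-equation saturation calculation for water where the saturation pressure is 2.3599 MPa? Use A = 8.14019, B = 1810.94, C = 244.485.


T = B / (A - log10(P_sat * 760 / 0.101325)) - C
T = 1810.94 / (8.14019 - log10(2.3599 * 760 / 0.101325)) - 244.485
T = 220.79 deg C


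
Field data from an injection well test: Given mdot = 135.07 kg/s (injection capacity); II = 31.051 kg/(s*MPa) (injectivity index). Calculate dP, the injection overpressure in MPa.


dP = mdot * 1000 / II
dP = 135.07 * 1000 / 31.051
dP = 4349.940 kPa
Convert: 4349.940 kPa * 0.001 = 4.3499 MPa
dP = 4.3499 MPa


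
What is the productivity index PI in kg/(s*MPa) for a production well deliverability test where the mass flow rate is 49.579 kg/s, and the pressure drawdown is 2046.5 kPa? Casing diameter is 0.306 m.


PI = mdot * 1000 / dP
PI = 49.579 * 1000 / 2046.5
PI = 24.226 kg/(s*MPa)


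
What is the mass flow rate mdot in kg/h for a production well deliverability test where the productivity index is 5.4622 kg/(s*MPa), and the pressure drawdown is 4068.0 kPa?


mdot = PI * dP / 1000
mdot = 5.4622 * 4068.0 / 1000
mdot = 22.22023 kg/s
Convert: 22.22023 kg/s * 3600.0 = 79993 kg/h
mdot = 79993 kg/h


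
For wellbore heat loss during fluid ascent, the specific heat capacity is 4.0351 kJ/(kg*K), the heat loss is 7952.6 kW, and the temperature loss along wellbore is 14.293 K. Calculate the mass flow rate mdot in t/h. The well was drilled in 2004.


mdot = Q_loss / (cp * dT)
mdot = 7952.6 / (4.0351 * 14.293)
mdot = 137.8896 kg/s
Convert: 137.8896 kg/s * 3.6 = 496.40 t/h
mdot = 496.40 t/h


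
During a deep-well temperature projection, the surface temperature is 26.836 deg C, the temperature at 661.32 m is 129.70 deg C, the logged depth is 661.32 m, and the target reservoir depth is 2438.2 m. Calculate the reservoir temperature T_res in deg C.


Step 1: grad = (T_d1 - T_surf)/d1 * 1000 = (129.7 - 26.836)/661.32 * 1000 = 155.5435 deg C/km
Step 2: T_res = T_surf + grad*d2/1000 = 26.836 + 155.5435*2438.2/1000 = 406.08 deg C
T_res = 406.08 deg C


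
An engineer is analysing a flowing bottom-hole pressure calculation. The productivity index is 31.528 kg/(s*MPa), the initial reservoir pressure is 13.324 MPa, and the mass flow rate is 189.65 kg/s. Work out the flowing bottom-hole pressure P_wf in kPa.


P_wf = P_i - mdot / PI
P_wf = 13.324 - 189.65 / 31.528
P_wf = 7.308712 MPa
Convert: 7.308712 MPa * 1000.0 = 7308.7 kPa
P_wf = 7308.7 kPa


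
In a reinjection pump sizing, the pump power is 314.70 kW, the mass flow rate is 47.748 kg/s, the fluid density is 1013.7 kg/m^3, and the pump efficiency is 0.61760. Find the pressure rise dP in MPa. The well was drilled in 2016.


dP = P_pump * rho * eta / mdot
dP = 314.70 * 1013.7 * 0.61760 / 47.748
dP = 4126.276 kPa
Convert: 4126.276 kPa * 0.001 = 4.1263 MPa
dP = 4.1263 MPa


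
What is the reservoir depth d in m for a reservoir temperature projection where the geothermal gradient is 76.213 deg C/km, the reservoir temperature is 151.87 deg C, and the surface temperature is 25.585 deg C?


d = (T_res - T_surf) / grad * 1000
d = (151.87 - 25.585) / 76.213 * 1000
d = 1657.0 m


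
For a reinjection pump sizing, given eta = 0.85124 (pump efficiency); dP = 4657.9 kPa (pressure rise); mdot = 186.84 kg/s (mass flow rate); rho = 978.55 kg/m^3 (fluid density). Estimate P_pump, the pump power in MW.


P_pump = mdot * dP / (rho * eta)
P_pump = 186.84 * 4657.9 / (978.55 * 0.85124)
P_pump = 1044.780 kW
Convert: 1044.780 kW * 0.001 = 1.0448 MW
P_pump = 1.0448 MW


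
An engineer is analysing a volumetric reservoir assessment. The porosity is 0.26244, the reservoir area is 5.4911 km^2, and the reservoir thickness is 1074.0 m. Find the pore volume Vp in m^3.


Vp = A * 1e6 * hr * phi
Vp = 5.4911 * 1e6 * 1074.0 * 0.26244
Vp = 1.5477e+09 m^3


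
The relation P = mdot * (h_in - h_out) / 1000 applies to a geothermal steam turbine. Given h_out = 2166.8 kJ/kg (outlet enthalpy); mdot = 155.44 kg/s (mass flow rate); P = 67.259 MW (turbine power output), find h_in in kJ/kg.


h_in = h_out + P * 1000 / mdot
h_in = 2166.8 + 67.259 * 1000 / 155.44
h_in = 2599.5 kJ/kg


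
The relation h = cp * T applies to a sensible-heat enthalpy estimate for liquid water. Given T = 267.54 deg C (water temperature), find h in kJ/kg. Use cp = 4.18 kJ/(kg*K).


h = cp * T
h = 4.18 * 267.54
h = 1118.3 kJ/kg


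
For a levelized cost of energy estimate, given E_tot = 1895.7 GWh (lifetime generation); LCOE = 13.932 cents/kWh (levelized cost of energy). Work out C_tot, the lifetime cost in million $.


C_tot = LCOE / 100 * E_tot
C_tot = 13.932 / 100 * 1895.7
C_tot = 264.11 million $


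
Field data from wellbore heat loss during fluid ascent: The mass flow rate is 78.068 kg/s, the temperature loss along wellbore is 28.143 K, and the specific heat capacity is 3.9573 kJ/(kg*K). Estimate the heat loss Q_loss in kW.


Q_loss = mdot * cp * dT
Q_loss = 78.068 * 3.9573 * 28.143
Q_loss = 8694.5 kW


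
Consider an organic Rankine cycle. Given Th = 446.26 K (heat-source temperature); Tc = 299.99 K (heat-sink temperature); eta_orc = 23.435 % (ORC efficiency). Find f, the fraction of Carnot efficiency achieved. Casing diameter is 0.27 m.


f = (eta_orc/100) / (1 - Tc/Th)
f = (23.435/100) / (1 - 299.99/446.26)
f = 0.71499


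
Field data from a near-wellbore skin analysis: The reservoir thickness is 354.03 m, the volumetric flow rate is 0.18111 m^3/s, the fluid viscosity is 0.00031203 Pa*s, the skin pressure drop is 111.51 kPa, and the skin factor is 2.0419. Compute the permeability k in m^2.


k = S*q*mu / (2*pi*dP_s*1000*hr)
k = 2.0419*0.18111*0.00031203 / (2*pi*111.51*1000*354.03)
k = 4.6520e-13 m^2


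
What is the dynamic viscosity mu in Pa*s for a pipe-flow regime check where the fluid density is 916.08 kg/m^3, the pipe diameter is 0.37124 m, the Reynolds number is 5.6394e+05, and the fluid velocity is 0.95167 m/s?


mu = rho * vel * D / Re
mu = 916.08 * 0.95167 * 0.37124 / 5.6394e+05
mu = 0.00057391 Pa*s


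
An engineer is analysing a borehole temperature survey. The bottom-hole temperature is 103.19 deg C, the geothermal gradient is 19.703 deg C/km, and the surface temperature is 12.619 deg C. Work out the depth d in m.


d = (T_d - T_surf) / grad * 1000
d = (103.19 - 12.619) / 19.703 * 1000
d = 4596.8 m


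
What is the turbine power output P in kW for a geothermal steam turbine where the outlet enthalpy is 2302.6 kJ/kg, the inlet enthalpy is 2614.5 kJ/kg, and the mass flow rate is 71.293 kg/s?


P = mdot * (h_in - h_out) / 1000
P = 71.293 * (2614.5 - 2302.6) / 1000
P = 22.23629 MW
Convert: 22.23629 MW * 1000.0 = 22236 kW
P = 22236 kW


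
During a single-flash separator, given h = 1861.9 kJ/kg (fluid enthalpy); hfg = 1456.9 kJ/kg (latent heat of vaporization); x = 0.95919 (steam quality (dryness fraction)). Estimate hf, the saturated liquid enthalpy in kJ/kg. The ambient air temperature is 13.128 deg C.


hf = h - x * hfg
hf = 1861.9 - 0.95919 * 1456.9
hf = 464.46 kJ/kg


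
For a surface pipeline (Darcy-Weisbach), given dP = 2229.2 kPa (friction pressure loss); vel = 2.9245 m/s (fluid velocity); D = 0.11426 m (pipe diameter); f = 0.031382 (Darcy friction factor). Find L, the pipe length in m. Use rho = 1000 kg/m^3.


L = dP*1000*D / (f*rho*vel^2/2)
L = 2229.2*1000*0.11426 / (0.031382*1000*2.9245^2/2)
L = 1898.0 m


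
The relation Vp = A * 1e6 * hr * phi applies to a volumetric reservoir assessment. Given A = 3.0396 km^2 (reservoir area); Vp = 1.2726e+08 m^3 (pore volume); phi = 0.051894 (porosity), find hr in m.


hr = Vp / (A * 1e6 * phi)
hr = 1.2726e+08 / (3.0396 * 1e6 * 0.051894)
hr = 806.79 m


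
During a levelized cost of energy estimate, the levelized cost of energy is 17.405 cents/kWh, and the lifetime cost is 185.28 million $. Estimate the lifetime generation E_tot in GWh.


E_tot = C_tot / LCOE * 100
E_tot = 185.28 / 17.405 * 100
E_tot = 1064.5 GWh


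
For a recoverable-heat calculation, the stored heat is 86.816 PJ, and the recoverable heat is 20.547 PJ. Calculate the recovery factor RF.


RF = Q_rec / Q_s
RF = 20.547 / 86.816
RF = 0.23667


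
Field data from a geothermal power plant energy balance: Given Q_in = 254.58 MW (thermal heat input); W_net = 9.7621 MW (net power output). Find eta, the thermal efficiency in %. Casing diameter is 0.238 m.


eta = W_net / Q_in * 100
eta = 9.7621 / 254.58 * 100
eta = 3.8346 %


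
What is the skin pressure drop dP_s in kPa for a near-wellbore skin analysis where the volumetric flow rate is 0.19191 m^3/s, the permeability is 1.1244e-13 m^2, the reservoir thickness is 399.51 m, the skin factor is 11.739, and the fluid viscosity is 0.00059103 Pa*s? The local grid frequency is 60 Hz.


dP_s = S * q * mu / (2*pi*k*hr) / 1000
dP_s = 11.739 * 0.19191 * 0.00059103 / (2*pi*1.1244e-13*399.51) / 1000
dP_s = 4717.5 kPa


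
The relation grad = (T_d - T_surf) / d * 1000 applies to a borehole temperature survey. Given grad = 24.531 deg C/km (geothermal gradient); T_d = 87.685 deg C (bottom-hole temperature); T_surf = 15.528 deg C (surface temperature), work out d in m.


d = (T_d - T_surf) / grad * 1000
d = (87.685 - 15.528) / 24.531 * 1000
d = 2941.5 m


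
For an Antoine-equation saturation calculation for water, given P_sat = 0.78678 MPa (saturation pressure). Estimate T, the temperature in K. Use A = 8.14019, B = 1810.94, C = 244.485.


T = B / (A - log10(P_sat * 760 / 0.101325)) - C
T = 1810.94 / (8.14019 - log10(0.78678 * 760 / 0.101325)) - 244.485
T = 169.9899 deg C
Convert to K: 169.9899 + 273.15 = 443.14 K
T = 443.14 K


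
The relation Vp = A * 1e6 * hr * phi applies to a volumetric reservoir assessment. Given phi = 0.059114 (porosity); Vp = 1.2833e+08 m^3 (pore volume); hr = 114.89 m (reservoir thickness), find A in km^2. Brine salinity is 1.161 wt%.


A = Vp / (1e6 * hr * phi)
A = 1.2833e+08 / (1e6 * 114.89 * 0.059114)
A = 18.895 km^2


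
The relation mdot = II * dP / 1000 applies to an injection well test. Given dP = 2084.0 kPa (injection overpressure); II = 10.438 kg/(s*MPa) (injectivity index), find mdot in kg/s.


mdot = II * dP / 1000
mdot = 10.438 * 2084.0 / 1000
mdot = 21.753 kg/s


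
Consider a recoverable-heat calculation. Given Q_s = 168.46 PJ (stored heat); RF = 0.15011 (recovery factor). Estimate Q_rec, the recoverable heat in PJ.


Q_rec = Q_s * RF
Q_rec = 168.46 * 0.15011
Q_rec = 25.288 PJ


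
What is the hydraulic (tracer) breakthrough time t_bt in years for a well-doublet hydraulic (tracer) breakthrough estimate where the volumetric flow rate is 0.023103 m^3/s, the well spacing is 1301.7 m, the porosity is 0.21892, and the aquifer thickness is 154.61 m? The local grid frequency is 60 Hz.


t_bt = pi * hr * phi * L^2 / (3 * Qv) / (365.25*86400)
t_bt = pi * 154.61 * 0.21892 * 1301.7^2 / (3 * 0.023103) / (365.25*86400)
t_bt = 82.376 years


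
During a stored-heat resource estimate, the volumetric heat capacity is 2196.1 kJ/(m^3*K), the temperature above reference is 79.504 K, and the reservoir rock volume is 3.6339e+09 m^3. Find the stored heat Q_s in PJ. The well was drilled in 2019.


Q_s = Vr * rhoc * dT / 1e12
Q_s = 3.6339e+09 * 2196.1 * 79.504 / 1e12
Q_s = 634.47 PJ


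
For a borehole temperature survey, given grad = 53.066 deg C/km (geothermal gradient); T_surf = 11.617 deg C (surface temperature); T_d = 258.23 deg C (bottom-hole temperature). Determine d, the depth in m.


d = (T_d - T_surf) / grad * 1000
d = (258.23 - 11.617) / 53.066 * 1000
d = 4647.3 m


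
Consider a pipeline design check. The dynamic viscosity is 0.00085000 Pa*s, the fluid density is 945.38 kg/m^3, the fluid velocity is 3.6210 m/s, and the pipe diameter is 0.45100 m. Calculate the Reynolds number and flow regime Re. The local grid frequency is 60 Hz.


Step 1: Re = rho*vel*D/mu = 945.38*3.621*0.451/0.00085 = 1.8163e+06
Step 2: Re = 1.8163e+06 > 4000, so flow is turbulent.
Re = 1.8163e+06 (turbulent)


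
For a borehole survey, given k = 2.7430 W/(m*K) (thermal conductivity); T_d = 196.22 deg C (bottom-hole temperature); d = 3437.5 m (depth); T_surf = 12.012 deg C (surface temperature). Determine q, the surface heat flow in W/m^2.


Step 1: grad = (T_d - T_surf)/d * 1000 = (196.22 - 12.012)/3437.5 * 1000 = 53.58778 deg C/km
Step 2: q = k * grad / 1000 = 2.743 * 53.58778 / 1000 = 0.14699 W/m^2
q = 0.14699 W/m^2


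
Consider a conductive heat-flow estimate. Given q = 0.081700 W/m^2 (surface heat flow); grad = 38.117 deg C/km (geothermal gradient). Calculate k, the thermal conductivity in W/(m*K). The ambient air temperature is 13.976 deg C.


k = q * 1000 / grad
k = 0.081700 * 1000 / 38.117
k = 2.1434 W/(m*K)


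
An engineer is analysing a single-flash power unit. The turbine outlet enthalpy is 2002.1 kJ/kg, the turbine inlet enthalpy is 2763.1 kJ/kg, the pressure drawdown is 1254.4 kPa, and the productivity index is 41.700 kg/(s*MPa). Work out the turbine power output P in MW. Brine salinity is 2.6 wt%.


Step 1: mdot = PI * dP / 1000 = 41.7 * 1254.4 / 1000 = 52.30848 kg/s
Step 2: P = mdot*(h_in - h_out)/1000 = 52.30848*(2763.1 - 2002.1)/1000 = 39.807 MW
P = 39.807 MW


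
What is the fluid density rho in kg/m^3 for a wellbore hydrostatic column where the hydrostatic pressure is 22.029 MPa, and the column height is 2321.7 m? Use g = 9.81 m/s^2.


rho = P * 1e6 / (g * h)
rho = 22.029 * 1e6 / (9.81 * 2321.7)
rho = 967.21 kg/m^3


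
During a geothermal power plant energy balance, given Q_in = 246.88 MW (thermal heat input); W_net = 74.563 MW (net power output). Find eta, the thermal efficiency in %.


eta = W_net / Q_in * 100
eta = 74.563 / 246.88 * 100
eta = 30.202 %


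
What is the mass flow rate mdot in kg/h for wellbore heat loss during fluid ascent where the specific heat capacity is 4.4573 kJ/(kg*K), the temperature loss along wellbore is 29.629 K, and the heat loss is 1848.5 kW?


mdot = Q_loss / (cp * dT)
mdot = 1848.5 / (4.4573 * 29.629)
mdot = 13.99686 kg/s
Convert: 13.99686 kg/s * 3600.0 = 50389 kg/h
mdot = 50389 kg/h


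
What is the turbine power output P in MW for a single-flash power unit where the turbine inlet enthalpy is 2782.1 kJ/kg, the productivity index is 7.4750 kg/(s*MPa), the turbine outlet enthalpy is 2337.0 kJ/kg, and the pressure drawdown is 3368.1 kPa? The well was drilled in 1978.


Step 1: mdot = PI * dP / 1000 = 7.475 * 3368.1 / 1000 = 25.17655 kg/s
Step 2: P = mdot*(h_in - h_out)/1000 = 25.17655*(2782.1 - 2337.0)/1000 = 11.206 MW
P = 11.206 MW


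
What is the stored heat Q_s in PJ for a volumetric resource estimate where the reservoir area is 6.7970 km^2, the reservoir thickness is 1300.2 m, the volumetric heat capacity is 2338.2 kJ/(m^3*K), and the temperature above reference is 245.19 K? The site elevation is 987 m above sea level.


Step 1: Vr = A*1e6*hr = 6.797*1e6*1300.2 = 8.837459e+09 m^3
Step 2: Q_s = Vr*rhoc*dT/1e12 = 8.837459e+09*2338.2*245.19/1e12 = 5066.5 PJ
Q_s = 5066.5 PJ


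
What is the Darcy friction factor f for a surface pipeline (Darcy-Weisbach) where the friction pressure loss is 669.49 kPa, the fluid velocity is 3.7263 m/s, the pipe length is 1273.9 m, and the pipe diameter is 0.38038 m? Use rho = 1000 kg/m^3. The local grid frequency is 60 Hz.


f = dP*1000 / ((L/D)*(rho*vel^2/2))
f = 669.49*1000 / ((1273.9/0.38038)*(1000*3.7263^2/2))
f = 0.028794


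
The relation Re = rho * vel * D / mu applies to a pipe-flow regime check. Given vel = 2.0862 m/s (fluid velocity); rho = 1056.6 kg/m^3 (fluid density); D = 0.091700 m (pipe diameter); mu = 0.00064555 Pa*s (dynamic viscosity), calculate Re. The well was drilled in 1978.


Re = rho * vel * D / mu
Re = 1056.6 * 2.0862 * 0.091700 / 0.00064555
Re = 3.1312e+05


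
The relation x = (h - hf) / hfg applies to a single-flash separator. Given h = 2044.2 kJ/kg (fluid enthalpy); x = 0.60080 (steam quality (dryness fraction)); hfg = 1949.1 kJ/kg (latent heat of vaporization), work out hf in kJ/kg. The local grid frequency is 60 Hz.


hf = h - x * hfg
hf = 2044.2 - 0.60080 * 1949.1
hf = 873.18 kJ/kg


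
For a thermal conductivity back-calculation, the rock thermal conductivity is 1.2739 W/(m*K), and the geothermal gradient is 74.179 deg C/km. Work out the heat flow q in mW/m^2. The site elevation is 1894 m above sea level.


q = k * grad / 1000
q = 1.2739 * 74.179 / 1000
q = 0.09449663 W/m^2
Convert: 0.09449663 W/m^2 * 1000.0 = 94.497 mW/m^2
q = 94.497 mW/m^2


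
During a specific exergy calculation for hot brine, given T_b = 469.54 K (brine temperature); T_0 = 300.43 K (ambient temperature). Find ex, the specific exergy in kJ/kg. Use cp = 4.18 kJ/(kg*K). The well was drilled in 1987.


ex = cp * ((T_b - T_0) - T_0 * ln(T_b/T_0))
ex = 4.18 * ((469.54 - 300.43) - 300.43 * ln(469.54/300.43))
ex = 146.12 kJ/kg


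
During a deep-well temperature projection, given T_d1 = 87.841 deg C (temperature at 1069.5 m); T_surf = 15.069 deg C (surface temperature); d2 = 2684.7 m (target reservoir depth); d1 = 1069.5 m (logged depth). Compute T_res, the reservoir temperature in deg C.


Step 1: grad = (T_d1 - T_surf)/d1 * 1000 = (87.841 - 15.069)/1069.5 * 1000 = 68.04301 deg C/km
Step 2: T_res = T_surf + grad*d2/1000 = 15.069 + 68.04301*2684.7/1000 = 197.74 deg C
T_res = 197.74 deg C


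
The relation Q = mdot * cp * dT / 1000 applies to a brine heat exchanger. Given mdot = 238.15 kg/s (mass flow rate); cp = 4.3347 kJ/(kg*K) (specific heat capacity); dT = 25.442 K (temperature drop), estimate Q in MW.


Q = mdot * cp * dT / 1000
Q = 238.15 * 4.3347 * 25.442 / 1000
Q = 26.264 MW


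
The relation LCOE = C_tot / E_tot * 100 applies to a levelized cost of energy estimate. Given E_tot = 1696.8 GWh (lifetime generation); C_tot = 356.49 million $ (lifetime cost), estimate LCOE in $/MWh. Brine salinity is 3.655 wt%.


LCOE = C_tot / E_tot * 100
LCOE = 356.49 / 1696.8 * 100
LCOE = 21.00955 cents/kWh
Convert: 21.00955 cents/kWh * 10.0 = 210.10 $/MWh
LCOE = 210.10 $/MWh


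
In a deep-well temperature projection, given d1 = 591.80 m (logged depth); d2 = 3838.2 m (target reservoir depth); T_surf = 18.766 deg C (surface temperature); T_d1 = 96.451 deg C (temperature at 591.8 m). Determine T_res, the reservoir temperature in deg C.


Step 1: grad = (T_d1 - T_surf)/d1 * 1000 = (96.451 - 18.766)/591.8 * 1000 = 131.2690 deg C/km
Step 2: T_res = T_surf + grad*d2/1000 = 18.766 + 131.2690*3838.2/1000 = 522.60 deg C
T_res = 522.60 deg C


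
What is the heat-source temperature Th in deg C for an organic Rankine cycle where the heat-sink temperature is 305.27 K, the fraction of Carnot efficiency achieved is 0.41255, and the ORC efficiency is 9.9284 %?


Th = Tc / (1 - (eta_orc/100)/f)
Th = 305.27 / (1 - (9.9284/100)/0.41255)
Th = 402.0198 K
Convert to deg C: 402.0198 - 273.15 = 128.87 deg C
Th = 128.87 deg C


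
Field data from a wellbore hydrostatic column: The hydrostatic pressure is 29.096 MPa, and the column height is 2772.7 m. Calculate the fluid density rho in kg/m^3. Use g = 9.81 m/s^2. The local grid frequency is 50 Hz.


rho = P * 1e6 / (g * h)
rho = 29.096 * 1e6 / (9.81 * 2772.7)
rho = 1069.7 kg/m^3


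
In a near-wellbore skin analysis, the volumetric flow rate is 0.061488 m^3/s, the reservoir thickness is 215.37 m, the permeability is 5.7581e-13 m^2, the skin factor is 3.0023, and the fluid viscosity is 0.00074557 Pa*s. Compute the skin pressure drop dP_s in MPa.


dP_s = S * q * mu / (2*pi*k*hr) / 1000
dP_s = 3.0023 * 0.061488 * 0.00074557 / (2*pi*5.7581e-13*215.37) / 1000
dP_s = 176.6398 kPa
Convert: 176.6398 kPa * 0.001 = 0.17664 MPa
dP_s = 0.17664 MPa


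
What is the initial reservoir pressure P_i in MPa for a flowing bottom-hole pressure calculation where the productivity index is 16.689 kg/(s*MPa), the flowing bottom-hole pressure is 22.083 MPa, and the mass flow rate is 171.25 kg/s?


P_i = P_wf + mdot / PI
P_i = 22.083 + 171.25 / 16.689
P_i = 32.344 MPa


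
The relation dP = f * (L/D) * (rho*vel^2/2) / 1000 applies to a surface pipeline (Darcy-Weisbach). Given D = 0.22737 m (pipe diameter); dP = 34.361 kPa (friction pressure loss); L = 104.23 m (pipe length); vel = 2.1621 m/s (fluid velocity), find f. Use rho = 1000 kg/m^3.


f = dP*1000 / ((L/D)*(rho*vel^2/2))
f = 34.361*1000 / ((104.23/0.22737)*(1000*2.1621^2/2))
f = 0.032069


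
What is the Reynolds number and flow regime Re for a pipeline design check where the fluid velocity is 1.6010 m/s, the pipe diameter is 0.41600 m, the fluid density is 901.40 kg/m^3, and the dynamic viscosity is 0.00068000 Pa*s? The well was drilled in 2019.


Step 1: Re = rho*vel*D/mu = 901.4*1.601*0.416/0.00068 = 8.8286e+05
Step 2: Re = 8.8286e+05 > 4000, so flow is turbulent.
Re = 8.8286e+05 (turbulent)


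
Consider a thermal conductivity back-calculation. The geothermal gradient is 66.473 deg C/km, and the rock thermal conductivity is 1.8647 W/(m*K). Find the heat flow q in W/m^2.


q = k * grad / 1000
q = 1.8647 * 66.473 / 1000
q = 0.12395 W/m^2


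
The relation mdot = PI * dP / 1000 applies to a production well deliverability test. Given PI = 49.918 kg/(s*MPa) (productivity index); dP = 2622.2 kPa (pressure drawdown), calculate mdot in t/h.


mdot = PI * dP / 1000
mdot = 49.918 * 2622.2 / 1000
mdot = 130.8950 kg/s
Convert: 130.8950 kg/s * 3.6 = 471.22 t/h
mdot = 471.22 t/h


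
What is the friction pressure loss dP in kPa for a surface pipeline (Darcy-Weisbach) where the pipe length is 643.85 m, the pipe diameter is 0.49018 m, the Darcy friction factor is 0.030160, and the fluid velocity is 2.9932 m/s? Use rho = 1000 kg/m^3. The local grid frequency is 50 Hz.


dP = f * (L/D) * (rho*vel^2/2) / 1000
dP = 0.030160 * (643.85/0.49018) * (1000*2.9932^2/2) / 1000
dP = 177.46 kPa


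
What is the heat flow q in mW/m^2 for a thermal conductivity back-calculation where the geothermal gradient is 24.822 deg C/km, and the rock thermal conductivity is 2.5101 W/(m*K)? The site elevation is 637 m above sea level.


q = k * grad / 1000
q = 2.5101 * 24.822 / 1000
q = 0.06230570 W/m^2
Convert: 0.06230570 W/m^2 * 1000.0 = 62.306 mW/m^2
q = 62.306 mW/m^2


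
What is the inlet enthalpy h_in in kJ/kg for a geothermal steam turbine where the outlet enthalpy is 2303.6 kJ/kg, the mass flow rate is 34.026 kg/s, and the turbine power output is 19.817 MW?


h_in = h_out + P * 1000 / mdot
h_in = 2303.6 + 19.817 * 1000 / 34.026
h_in = 2886.0 kJ/kg


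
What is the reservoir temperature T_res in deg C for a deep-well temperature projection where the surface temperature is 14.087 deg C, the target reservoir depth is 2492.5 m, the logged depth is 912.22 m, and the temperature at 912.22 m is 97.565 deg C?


Step 1: grad = (T_d1 - T_surf)/d1 * 1000 = (97.565 - 14.087)/912.22 * 1000 = 91.51082 deg C/km
Step 2: T_res = T_surf + grad*d2/1000 = 14.087 + 91.51082*2492.5/1000 = 242.18 deg C
T_res = 242.18 deg C


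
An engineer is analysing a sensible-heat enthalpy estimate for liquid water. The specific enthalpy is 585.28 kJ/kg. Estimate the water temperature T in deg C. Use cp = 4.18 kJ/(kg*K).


T = h / cp
T = 585.28 / 4.18
T = 140.02 deg C


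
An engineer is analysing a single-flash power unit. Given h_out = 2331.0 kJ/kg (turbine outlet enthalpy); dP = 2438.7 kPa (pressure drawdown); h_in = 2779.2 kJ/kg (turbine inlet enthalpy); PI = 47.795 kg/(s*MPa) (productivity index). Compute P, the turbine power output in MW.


Step 1: mdot = PI * dP / 1000 = 47.795 * 2438.7 / 1000 = 116.5577 kg/s
Step 2: P = mdot*(h_in - h_out)/1000 = 116.5577*(2779.2 - 2331.0)/1000 = 52.241 MW
P = 52.241 MW


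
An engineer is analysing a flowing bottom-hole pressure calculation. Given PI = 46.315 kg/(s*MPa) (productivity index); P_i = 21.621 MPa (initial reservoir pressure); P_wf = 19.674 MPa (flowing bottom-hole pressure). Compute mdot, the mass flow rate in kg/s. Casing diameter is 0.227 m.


mdot = (P_i - P_wf) * PI
mdot = (21.621 - 19.674) * 46.315
mdot = 90.175 kg/s


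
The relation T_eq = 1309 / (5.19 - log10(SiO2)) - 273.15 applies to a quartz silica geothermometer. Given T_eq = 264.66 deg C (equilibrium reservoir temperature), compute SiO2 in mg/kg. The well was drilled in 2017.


SiO2 = 10^(5.19 - 1309/(T_eq + 273.15))
SiO2 = 10^(5.19 - 1309/(264.66 + 273.15))
SiO2 = 570.24 mg/kg


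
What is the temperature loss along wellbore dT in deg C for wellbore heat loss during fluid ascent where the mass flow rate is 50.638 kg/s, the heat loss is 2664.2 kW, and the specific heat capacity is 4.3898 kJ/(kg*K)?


dT = Q_loss / (mdot * cp)
dT = 2664.2 / (50.638 * 4.3898)
dT = 11.98521 K
Convert (temperature difference, 1 K = 1 deg C): 11.98521 K = 11.98521 deg C
dT = 11.985 deg C


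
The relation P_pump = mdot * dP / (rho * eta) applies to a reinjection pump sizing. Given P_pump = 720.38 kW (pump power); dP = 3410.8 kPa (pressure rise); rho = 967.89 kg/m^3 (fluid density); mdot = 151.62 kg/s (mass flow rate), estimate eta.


eta = mdot * dP / (rho * P_pump)
eta = 151.62 * 3410.8 / (967.89 * 720.38)
eta = 0.74169
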